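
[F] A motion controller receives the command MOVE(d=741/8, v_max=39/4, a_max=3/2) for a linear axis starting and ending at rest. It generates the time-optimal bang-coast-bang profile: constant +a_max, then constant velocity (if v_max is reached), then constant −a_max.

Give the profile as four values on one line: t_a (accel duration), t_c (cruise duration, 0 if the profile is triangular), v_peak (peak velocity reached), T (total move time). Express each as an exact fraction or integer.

t_a=13/2 t_c=3 v_peak=39/4 T=16

(v_max)²/a_max = (39/4)²/(3/2) = 507/8
741/8 ≥ 507/8 so v_max reached
t_a = (39/4)/(3/2) = 13/2; v_peak = 39/4
d_cruise = 741/8 − 507/8 = 117/4; t_c = (117/4)/(39/4) = 3
T = 2·13/2 + 3 = 16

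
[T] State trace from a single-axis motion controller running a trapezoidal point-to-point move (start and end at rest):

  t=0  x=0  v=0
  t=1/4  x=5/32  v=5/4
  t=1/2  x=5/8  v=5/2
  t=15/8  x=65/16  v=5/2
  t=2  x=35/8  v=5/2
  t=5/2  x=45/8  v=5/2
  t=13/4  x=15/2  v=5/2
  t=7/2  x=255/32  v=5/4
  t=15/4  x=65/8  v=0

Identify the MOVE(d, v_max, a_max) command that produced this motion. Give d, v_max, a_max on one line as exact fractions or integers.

d=65/8 v_max=5/2 a_max=5

final state: t=15/4, x=65/8, v=0 → d = 65/8
a_max = (5/4−0)/(1/4−0) = 5
max v = 5/2 over t∈[1/2,13/4] → v_max = 5/2
check: 5/2·(1/2+11/4) = 65/8 ✓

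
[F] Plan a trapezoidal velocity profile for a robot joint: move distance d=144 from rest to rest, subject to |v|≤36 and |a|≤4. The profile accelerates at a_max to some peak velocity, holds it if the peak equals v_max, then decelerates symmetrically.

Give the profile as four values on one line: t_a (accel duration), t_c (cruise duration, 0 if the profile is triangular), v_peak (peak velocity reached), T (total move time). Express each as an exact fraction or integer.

(v_max)²/a_max = 36²/4 = 324
144 < 324 ⇒ no cruise
v_peak = √(144·4) = √576 = 24
t_a = 24/4 = 6; t_c = 0
T = 2·6 = 12

t_a=6 t_c=0 v_peak=24 T=12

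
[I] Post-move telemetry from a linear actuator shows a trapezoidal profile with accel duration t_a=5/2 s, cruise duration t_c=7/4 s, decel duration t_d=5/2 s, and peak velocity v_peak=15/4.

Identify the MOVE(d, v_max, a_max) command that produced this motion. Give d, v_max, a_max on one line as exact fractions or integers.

d=255/16 v_max=15/4 a_max=3/2

a_max = (15/4)/(5/2) = 3/2
d_a = ½·15/4·5/2 = 75/16; d_c = 15/4·7/4 = 105/16
d = 2·75/16 + 105/16 = 255/16
t_c = 7/4 > 0 so v_max = 15/4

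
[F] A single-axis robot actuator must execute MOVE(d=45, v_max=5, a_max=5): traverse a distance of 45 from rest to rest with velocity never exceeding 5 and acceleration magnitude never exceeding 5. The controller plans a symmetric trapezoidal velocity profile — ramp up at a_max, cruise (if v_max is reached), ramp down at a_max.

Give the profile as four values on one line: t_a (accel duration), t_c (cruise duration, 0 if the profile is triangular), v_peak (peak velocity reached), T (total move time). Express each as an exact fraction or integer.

(v_max)²/a_max = 5²/5 = 5
45 ≥ 5 so v_max reached
t_a = 5/5 = 1; v_peak = 5
d_cruise = 45 − 5 = 40; t_c = 40/5 = 8
T = 2·1 + 8 = 10

t_a=1 t_c=8 v_peak=5 T=10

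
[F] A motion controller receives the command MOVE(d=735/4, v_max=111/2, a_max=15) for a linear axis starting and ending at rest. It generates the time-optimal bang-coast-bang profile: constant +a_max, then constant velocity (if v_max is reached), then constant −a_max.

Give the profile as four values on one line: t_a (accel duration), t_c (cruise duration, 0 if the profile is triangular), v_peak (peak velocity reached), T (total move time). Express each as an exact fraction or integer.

t_a=7/2 t_c=0 v_peak=105/2 T=7

vₘ²/aₘ = (111/2)²/15 = 4107/20
735/4 < 4107/20 → triangular
v_peak = √(735/4·15) = √(11025/4) = 105/2
t_a = (105/2)/15 = 7/2; t_c = 0
T = 2·7/2 = 7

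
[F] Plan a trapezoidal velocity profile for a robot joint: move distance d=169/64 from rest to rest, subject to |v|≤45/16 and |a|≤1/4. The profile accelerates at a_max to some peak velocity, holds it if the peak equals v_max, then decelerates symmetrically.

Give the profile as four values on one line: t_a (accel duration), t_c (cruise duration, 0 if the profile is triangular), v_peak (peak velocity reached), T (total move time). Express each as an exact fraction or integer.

t_a=13/4 t_c=0 v_peak=13/16 T=13/2

v_max²/a_max = (45/16)²/(1/4) = 2025/64
169/64 < 2025/64 so t_c = 0
v_peak = √(169/64·1/4) = √(169/256) = 13/16
t_a = (13/16)/(1/4) = 13/4; t_c = 0
T = 2·13/4 = 13/2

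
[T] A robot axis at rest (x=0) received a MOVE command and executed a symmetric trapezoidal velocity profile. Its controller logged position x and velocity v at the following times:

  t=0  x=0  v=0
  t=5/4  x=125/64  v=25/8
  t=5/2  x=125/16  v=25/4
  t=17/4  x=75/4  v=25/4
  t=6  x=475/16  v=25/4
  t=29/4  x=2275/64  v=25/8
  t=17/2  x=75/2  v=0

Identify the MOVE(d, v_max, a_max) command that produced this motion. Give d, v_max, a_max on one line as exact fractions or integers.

final state: t=17/2, x=75/2, v=0 → d = 75/2
a_max = (25/8−0)/(5/4−0) = 5/2
max v = 25/4 over t∈[5/2,6] → v_max = 25/4
check: 25/4·(5/2+7/2) = 75/2 ✓

d=75/2 v_max=25/4 a_max=5/2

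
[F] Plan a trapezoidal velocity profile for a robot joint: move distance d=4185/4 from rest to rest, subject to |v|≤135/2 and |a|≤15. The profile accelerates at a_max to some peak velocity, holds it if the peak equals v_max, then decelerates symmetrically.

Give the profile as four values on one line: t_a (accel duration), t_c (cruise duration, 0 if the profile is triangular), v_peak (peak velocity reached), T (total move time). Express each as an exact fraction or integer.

t_a=9/2 t_c=11 v_peak=135/2 T=20

(v_max)²/a_max = (135/2)²/15 = 1215/4
4185/4 ≥ 1215/4 ⇒ cruise phase
t_a = (135/2)/15 = 9/2; v_peak = 135/2
d_cruise = 4185/4 − 1215/4 = 1485/2; t_c = (1485/2)/(135/2) = 11
T = 2·9/2 + 11 = 20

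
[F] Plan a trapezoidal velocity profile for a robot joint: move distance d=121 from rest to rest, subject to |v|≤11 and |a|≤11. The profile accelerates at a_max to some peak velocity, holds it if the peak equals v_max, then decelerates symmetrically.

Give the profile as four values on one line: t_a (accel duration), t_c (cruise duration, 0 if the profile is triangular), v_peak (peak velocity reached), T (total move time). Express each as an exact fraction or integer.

t_a=1 t_c=10 v_peak=11 T=12

v_max²/a_max = 11²/11 = 11
121 ≥ 11 → trapezoidal
t_a = 11/11 = 1; v_peak = 11
d_cruise = 121 − 11 = 110; t_c = 110/11 = 10
T = 2·1 + 10 = 12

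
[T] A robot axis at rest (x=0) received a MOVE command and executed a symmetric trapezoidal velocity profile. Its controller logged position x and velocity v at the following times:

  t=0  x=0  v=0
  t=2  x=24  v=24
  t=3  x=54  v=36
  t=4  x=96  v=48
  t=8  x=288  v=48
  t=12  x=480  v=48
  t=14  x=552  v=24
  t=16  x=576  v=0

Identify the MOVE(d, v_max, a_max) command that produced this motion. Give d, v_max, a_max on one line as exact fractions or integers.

final state: t=16, x=576, v=0 → d = 576
a_max = (24−0)/(2−0) = 12
max v = 48 over t∈[4,12] → v_max = 48
check: 48·(4+8) = 576 ✓

d=576 v_max=48 a_max=12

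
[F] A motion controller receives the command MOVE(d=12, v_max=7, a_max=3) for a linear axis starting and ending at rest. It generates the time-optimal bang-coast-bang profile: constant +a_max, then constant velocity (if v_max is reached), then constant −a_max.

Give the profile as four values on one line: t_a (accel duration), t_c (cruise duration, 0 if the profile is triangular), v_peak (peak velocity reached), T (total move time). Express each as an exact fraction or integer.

v_max²/a_max = 7²/3 = 49/3
12 < 49/3 ⇒ no cruise
v_peak = √(12·3) = √36 = 6
t_a = 6/3 = 2; t_c = 0
T = 2·2 = 4

t_a=2 t_c=0 v_peak=6 T=4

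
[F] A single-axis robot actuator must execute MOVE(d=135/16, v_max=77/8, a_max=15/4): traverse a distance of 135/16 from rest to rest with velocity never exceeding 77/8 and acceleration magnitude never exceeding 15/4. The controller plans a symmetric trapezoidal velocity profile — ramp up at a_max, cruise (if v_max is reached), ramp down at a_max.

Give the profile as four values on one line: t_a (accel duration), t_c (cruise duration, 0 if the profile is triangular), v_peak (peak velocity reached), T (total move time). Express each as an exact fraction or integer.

t_a=3/2 t_c=0 v_peak=45/8 T=3

v_max²/a_max = (77/8)²/(15/4) = 5929/240
135/16 < 5929/240 ⇒ no cruise
v_peak = √(135/16·15/4) = √(2025/64) = 45/8
t_a = (45/8)/(15/4) = 3/2; t_c = 0
T = 2·3/2 = 3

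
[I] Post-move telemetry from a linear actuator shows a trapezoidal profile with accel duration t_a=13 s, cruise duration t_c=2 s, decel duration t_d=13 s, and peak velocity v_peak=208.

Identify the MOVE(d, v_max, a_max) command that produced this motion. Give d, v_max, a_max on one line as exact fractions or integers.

d=3120 v_max=208 a_max=16

a_max = 208/13 = 16
d_a = ½·208·13 = 1352; d_c = 208·2 = 416
d = 2·1352 + 416 = 3120
t_c = 2 > 0 so v_max = 208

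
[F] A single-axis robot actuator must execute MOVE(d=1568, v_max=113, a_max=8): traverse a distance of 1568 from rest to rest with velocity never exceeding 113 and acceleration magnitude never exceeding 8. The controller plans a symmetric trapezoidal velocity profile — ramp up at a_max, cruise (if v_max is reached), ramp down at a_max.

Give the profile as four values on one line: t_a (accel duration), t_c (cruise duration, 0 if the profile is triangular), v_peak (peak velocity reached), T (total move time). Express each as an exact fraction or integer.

vₘ²/aₘ = 113²/8 = 12769/8
1568 < 12769/8 so t_c = 0
v_peak = √(1568·8) = √12544 = 112
t_a = 112/8 = 14; t_c = 0
T = 2·14 = 28

t_a=14 t_c=0 v_peak=112 T=28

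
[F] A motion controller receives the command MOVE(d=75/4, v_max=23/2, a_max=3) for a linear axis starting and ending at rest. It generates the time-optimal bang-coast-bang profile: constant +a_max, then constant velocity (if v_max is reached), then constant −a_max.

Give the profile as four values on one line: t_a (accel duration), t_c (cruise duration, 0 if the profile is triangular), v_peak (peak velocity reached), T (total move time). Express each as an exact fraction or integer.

vₘ²/aₘ = (23/2)²/3 = 529/12
75/4 < 529/12 so t_c = 0
v_peak = √(75/4·3) = √(225/4) = 15/2
t_a = (15/2)/3 = 5/2; t_c = 0
T = 2·5/2 = 5

t_a=5/2 t_c=0 v_peak=15/2 T=5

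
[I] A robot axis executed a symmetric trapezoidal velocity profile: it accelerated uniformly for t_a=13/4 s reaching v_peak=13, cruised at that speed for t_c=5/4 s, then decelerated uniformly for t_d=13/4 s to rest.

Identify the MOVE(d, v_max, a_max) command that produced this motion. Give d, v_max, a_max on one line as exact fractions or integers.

d=117/2 v_max=13 a_max=4

a_max = 13/(13/4) = 4
d_a = ½·13·13/4 = 169/8; d_c = 13·5/4 = 65/4
d = 2·169/8 + 65/4 = 117/2
t_c = 5/4 > 0 ⇒ limit active, v_max = 13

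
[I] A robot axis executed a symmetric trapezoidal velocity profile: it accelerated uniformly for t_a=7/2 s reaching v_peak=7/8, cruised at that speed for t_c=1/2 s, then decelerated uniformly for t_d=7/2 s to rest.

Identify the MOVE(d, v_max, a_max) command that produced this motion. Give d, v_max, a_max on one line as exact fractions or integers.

a_max = (7/8)/(7/2) = 1/4
d_a = ½·7/8·7/2 = 49/32; d_c = 7/8·1/2 = 7/16
d = 2·49/32 + 7/16 = 7/2
t_c = 1/2 > 0 ⇒ limit active, v_max = 7/8

d=7/2 v_max=7/8 a_max=1/4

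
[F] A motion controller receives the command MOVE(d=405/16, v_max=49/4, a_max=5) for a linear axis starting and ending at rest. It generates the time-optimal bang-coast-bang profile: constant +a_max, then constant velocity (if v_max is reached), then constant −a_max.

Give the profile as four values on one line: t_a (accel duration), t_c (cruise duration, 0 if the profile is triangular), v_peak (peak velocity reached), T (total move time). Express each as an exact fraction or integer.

t_a=9/4 t_c=0 v_peak=45/4 T=9/2

v_max²/a_max = (49/4)²/5 = 2401/80
405/16 < 2401/80 so t_c = 0
v_peak = √(405/16·5) = √(2025/16) = 45/4
t_a = (45/4)/5 = 9/4; t_c = 0
T = 2·9/4 = 9/2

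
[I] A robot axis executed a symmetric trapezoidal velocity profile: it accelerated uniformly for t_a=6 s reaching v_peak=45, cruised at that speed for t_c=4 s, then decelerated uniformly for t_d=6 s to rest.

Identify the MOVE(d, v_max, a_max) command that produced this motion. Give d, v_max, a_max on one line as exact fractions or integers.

a_max = 45/6 = 15/2
d_a = ½·45·6 = 135; d_c = 45·4 = 180
d = 2·135 + 180 = 450
t_c = 4 > 0 so v_max = 45

d=450 v_max=45 a_max=15/2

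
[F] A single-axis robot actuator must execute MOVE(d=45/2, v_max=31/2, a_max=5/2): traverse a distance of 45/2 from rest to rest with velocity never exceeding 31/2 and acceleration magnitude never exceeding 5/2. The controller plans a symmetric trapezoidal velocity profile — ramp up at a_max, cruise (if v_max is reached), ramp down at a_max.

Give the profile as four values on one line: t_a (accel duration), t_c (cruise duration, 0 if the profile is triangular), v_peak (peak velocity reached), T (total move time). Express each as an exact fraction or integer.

v_max²/a_max = (31/2)²/(5/2) = 961/10
45/2 < 961/10 → triangular
v_peak = √(45/2·5/2) = √(225/4) = 15/2
t_a = (15/2)/(5/2) = 3; t_c = 0
T = 2·3 = 6

t_a=3 t_c=0 v_peak=15/2 T=6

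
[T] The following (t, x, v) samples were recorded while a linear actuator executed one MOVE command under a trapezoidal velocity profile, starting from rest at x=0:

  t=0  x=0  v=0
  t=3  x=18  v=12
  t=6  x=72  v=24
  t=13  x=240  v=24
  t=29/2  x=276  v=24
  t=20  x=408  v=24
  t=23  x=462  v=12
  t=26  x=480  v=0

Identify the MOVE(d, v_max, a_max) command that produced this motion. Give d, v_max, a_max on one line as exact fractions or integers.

final state: t=26, x=480, v=0 → d = 480
a_max = (12−0)/(3−0) = 4
max v = 24 over t∈[6,20] → v_max = 24
check: 24·(6+14) = 480 ✓

d=480 v_max=24 a_max=4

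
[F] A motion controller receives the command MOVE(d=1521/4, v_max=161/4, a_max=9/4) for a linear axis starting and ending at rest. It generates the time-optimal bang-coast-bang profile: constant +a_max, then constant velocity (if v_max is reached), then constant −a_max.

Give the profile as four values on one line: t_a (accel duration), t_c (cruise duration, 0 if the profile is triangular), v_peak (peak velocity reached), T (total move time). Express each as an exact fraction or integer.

t_a=13 t_c=0 v_peak=117/4 T=26

(v_max)²/a_max = (161/4)²/(9/4) = 25921/36
1521/4 < 25921/36 ⇒ no cruise
v_peak = √(1521/4·9/4) = √(13689/16) = 117/4
t_a = (117/4)/(9/4) = 13; t_c = 0
T = 2·13 = 26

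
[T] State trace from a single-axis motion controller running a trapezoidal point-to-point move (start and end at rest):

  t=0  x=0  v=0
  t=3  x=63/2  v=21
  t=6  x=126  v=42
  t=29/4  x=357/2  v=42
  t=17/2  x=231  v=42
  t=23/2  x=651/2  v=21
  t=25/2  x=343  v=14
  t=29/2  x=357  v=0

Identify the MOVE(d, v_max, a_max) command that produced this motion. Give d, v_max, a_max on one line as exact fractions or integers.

d=357 v_max=42 a_max=7

final state: t=29/2, x=357, v=0 → d = 357
a_max = (21−0)/(3−0) = 7
max v = 42 over t∈[6,17/2] → v_max = 42
check: 42·(6+5/2) = 357 ✓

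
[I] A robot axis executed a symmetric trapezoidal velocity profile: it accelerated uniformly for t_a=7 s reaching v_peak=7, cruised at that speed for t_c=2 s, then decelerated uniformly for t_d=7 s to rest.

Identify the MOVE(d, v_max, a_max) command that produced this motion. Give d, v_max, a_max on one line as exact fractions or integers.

d=63 v_max=7 a_max=1

a_max = 7/7 = 1
d_a = ½·7·7 = 49/2; d_c = 7·2 = 14
d = 2·49/2 + 14 = 63
t_c = 2 > 0 ⇒ limit active, v_max = 7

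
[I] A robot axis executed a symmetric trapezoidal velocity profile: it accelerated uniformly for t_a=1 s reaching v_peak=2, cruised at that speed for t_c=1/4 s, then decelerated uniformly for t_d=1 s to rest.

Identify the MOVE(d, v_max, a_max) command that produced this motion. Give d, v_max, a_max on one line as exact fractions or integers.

d=5/2 v_max=2 a_max=2

a_max = 2/1 = 2
d_a = ½·2·1 = 1; d_c = 2·1/4 = 1/2
d = 2·1 + 1/2 = 5/2
t_c = 1/4 > 0 ⇒ limit active, v_max = 2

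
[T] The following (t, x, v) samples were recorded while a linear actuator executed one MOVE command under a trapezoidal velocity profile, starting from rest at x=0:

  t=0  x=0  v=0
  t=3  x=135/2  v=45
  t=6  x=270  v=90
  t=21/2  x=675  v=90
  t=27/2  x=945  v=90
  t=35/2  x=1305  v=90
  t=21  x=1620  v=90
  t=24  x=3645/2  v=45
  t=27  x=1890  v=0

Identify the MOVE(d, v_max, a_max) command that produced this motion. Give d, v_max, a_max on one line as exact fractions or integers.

final state: t=27, x=1890, v=0 → d = 1890
a_max = (45−0)/(3−0) = 15
max v = 90 over t∈[6,21] → v_max = 90
check: 90·(6+15) = 1890 ✓

d=1890 v_max=90 a_max=15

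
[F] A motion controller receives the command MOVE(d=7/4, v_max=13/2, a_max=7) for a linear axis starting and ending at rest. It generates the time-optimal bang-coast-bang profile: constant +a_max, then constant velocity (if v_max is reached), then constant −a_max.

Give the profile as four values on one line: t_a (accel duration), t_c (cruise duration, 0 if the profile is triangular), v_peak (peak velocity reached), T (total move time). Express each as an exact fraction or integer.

t_a=1/2 t_c=0 v_peak=7/2 T=1

(v_max)²/a_max = (13/2)²/7 = 169/28
7/4 < 169/28 ⇒ no cruise
v_peak = √(7/4·7) = √(49/4) = 7/2
t_a = (7/2)/7 = 1/2; t_c = 0
T = 2·1/2 = 1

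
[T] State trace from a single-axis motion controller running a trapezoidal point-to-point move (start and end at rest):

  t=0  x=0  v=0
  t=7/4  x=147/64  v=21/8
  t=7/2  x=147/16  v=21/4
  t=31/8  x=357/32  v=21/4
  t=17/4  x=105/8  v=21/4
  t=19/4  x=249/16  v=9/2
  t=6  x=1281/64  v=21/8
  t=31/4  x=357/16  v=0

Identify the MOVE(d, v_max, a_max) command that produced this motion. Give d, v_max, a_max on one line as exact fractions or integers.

d=357/16 v_max=21/4 a_max=3/2

final state: t=31/4, x=357/16, v=0 → d = 357/16
a_max = (21/8−0)/(7/4−0) = 3/2
max v = 21/4 over t∈[7/2,17/4] → v_max = 21/4
check: 21/4·(7/2+3/4) = 357/16 ✓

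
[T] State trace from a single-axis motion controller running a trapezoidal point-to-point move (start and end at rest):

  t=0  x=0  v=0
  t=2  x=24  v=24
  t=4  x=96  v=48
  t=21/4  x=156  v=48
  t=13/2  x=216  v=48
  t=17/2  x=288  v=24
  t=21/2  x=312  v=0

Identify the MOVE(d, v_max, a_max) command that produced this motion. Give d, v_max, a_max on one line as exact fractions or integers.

d=312 v_max=48 a_max=12

final state: t=21/2, x=312, v=0 → d = 312
a_max = (24−0)/(2−0) = 12
max v = 48 over t∈[4,13/2] → v_max = 48
check: 48·(4+5/2) = 312 ✓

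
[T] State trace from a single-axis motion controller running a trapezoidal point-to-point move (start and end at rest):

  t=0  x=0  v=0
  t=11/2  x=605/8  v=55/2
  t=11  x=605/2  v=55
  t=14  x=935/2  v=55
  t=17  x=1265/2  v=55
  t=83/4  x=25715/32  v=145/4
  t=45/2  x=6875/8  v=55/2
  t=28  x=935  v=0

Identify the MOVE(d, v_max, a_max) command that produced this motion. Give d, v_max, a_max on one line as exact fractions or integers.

final state: t=28, x=935, v=0 → d = 935
a_max = (55/2−0)/(11/2−0) = 5
max v = 55 over t∈[11,17] → v_max = 55
check: 55·(11+6) = 935 ✓

d=935 v_max=55 a_max=5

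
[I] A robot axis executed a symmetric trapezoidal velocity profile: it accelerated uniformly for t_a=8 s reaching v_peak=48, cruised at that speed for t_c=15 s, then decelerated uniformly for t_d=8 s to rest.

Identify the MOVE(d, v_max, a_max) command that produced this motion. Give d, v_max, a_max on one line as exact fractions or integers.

a_max = 48/8 = 6
d_a = ½·48·8 = 192; d_c = 48·15 = 720
d = 2·192 + 720 = 1104
t_c = 15 > 0 ⇒ limit active, v_max = 48

d=1104 v_max=48 a_max=6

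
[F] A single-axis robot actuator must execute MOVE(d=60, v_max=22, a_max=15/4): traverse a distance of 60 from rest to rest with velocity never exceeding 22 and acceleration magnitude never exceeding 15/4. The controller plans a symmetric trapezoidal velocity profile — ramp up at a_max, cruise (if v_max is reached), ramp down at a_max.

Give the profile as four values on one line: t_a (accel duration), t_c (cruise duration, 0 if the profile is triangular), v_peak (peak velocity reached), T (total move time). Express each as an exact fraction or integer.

t_a=4 t_c=0 v_peak=15 T=8

vₘ²/aₘ = 22²/(15/4) = 1936/15
60 < 1936/15 ⇒ no cruise
v_peak = √(60·15/4) = √225 = 15
t_a = 15/(15/4) = 4; t_c = 0
T = 2·4 = 8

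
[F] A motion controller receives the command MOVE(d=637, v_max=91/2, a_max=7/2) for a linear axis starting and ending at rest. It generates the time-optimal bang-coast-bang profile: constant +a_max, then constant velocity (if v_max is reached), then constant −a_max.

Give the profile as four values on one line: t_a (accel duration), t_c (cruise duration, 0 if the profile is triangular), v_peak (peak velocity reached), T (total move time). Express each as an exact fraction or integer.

vₘ²/aₘ = (91/2)²/(7/2) = 1183/2
637 ≥ 1183/2 → trapezoidal
t_a = (91/2)/(7/2) = 13; v_peak = 91/2
d_cruise = 637 − 1183/2 = 91/2; t_c = (91/2)/(91/2) = 1
T = 2·13 + 1 = 27

t_a=13 t_c=1 v_peak=91/2 T=27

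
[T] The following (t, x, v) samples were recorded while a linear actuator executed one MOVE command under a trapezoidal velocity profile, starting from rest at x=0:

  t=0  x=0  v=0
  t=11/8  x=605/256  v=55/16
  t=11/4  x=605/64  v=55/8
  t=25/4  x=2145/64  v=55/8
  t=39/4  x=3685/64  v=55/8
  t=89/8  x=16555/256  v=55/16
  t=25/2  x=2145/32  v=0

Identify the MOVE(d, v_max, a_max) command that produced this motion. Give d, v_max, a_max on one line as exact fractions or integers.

d=2145/32 v_max=55/8 a_max=5/2

final state: t=25/2, x=2145/32, v=0 → d = 2145/32
a_max = (55/16−0)/(11/8−0) = 5/2
max v = 55/8 over t∈[11/4,39/4] → v_max = 55/8
check: 55/8·(11/4+7) = 2145/32 ✓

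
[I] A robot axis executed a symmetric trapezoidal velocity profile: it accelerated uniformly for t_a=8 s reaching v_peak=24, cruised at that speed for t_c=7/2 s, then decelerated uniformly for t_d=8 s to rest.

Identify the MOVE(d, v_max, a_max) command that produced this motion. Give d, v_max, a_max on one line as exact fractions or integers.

a_max = 24/8 = 3
d_a = ½·24·8 = 96; d_c = 24·7/2 = 84
d = 2·96 + 84 = 276
t_c = 7/2 > 0 ⇒ limit active, v_max = 24

d=276 v_max=24 a_max=3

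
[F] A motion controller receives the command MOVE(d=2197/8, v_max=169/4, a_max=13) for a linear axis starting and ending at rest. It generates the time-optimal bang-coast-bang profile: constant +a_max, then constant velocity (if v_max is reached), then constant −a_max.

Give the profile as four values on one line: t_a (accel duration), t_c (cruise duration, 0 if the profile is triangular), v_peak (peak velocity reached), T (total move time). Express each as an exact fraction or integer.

vₘ²/aₘ = (169/4)²/13 = 2197/16
2197/8 ≥ 2197/16 → trapezoidal
t_a = (169/4)/13 = 13/4; v_peak = 169/4
d_cruise = 2197/8 − 2197/16 = 2197/16; t_c = (2197/16)/(169/4) = 13/4
T = 2·13/4 + 13/4 = 39/4

t_a=13/4 t_c=13/4 v_peak=169/4 T=39/4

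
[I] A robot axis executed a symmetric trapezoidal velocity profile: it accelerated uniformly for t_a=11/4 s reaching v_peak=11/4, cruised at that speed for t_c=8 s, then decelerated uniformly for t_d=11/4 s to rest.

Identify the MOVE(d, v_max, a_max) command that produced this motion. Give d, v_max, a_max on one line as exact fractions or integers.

a_max = (11/4)/(11/4) = 1
d_a = ½·11/4·11/4 = 121/32; d_c = 11/4·8 = 22
d = 2·121/32 + 22 = 473/16
t_c = 8 > 0 so v_max = 11/4

d=473/16 v_max=11/4 a_max=1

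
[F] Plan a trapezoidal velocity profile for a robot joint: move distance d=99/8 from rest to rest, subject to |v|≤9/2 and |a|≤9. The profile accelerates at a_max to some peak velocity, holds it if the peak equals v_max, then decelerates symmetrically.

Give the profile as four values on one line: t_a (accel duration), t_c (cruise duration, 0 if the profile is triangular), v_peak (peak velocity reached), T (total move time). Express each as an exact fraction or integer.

t_a=1/2 t_c=9/4 v_peak=9/2 T=13/4

vₘ²/aₘ = (9/2)²/9 = 9/4
99/8 ≥ 9/4 so v_max reached
t_a = (9/2)/9 = 1/2; v_peak = 9/2
d_cruise = 99/8 − 9/4 = 81/8; t_c = (81/8)/(9/2) = 9/4
T = 2·1/2 + 9/4 = 13/4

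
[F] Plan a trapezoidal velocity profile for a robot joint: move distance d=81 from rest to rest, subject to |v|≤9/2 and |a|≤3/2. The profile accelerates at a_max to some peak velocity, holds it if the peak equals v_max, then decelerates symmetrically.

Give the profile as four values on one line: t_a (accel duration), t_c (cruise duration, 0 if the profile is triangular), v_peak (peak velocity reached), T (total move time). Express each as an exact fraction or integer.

t_a=3 t_c=15 v_peak=9/2 T=21

vₘ²/aₘ = (9/2)²/(3/2) = 27/2
81 ≥ 27/2 so v_max reached
t_a = (9/2)/(3/2) = 3; v_peak = 9/2
d_cruise = 81 − 27/2 = 135/2; t_c = (135/2)/(9/2) = 15
T = 2·3 + 15 = 21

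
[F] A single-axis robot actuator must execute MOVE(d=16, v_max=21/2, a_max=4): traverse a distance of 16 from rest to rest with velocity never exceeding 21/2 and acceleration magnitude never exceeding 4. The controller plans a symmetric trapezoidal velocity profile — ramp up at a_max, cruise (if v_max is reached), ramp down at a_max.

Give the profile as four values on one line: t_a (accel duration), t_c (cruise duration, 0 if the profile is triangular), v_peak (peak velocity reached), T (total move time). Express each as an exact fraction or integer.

vₘ²/aₘ = (21/2)²/4 = 441/16
16 < 441/16 → triangular
v_peak = √(16·4) = √64 = 8
t_a = 8/4 = 2; t_c = 0
T = 2·2 = 4

t_a=2 t_c=0 v_peak=8 T=4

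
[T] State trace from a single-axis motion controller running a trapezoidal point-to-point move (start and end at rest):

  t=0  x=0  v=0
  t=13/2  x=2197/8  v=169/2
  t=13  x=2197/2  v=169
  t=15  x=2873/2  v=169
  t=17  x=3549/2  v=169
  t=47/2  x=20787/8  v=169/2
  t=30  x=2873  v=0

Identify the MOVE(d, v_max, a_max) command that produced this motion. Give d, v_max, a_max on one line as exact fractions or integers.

d=2873 v_max=169 a_max=13

final state: t=30, x=2873, v=0 → d = 2873
a_max = (169/2−0)/(13/2−0) = 13
max v = 169 over t∈[13,17] → v_max = 169
check: 169·(13+4) = 2873 ✓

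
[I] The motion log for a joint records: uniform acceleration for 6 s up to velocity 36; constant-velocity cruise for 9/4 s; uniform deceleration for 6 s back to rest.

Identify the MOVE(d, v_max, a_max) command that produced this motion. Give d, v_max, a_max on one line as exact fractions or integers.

d=297 v_max=36 a_max=6

a_max = 36/6 = 6
d_a = ½·36·6 = 108; d_c = 36·9/4 = 81
d = 2·108 + 81 = 297
t_c = 9/4 > 0 → v_max = v_peak = 36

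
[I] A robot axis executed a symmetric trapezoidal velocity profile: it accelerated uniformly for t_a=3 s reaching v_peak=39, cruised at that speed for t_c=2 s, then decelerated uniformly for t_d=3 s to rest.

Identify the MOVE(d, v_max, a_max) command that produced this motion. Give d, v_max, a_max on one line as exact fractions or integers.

d=195 v_max=39 a_max=13

a_max = 39/3 = 13
d_a = ½·39·3 = 117/2; d_c = 39·2 = 78
d = 2·117/2 + 78 = 195
t_c = 2 > 0 so v_max = 39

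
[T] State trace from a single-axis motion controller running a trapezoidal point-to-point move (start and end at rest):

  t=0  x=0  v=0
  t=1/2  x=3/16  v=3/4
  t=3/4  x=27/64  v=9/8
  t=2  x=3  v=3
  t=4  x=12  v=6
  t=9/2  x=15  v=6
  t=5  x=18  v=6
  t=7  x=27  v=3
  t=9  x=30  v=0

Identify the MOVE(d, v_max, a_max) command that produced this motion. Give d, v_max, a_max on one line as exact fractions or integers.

d=30 v_max=6 a_max=3/2

final state: t=9, x=30, v=0 → d = 30
a_max = (3/4−0)/(1/2−0) = 3/2
max v = 6 over t∈[4,5] → v_max = 6
check: 6·(4+1) = 30 ✓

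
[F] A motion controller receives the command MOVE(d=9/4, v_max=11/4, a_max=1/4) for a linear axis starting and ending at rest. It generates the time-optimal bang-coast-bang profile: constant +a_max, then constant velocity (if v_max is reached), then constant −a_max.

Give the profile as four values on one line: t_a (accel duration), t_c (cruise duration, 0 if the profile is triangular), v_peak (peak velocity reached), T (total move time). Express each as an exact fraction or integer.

(v_max)²/a_max = (11/4)²/(1/4) = 121/4
9/4 < 121/4 so t_c = 0
v_peak = √(9/4·1/4) = √(9/16) = 3/4
t_a = (3/4)/(1/4) = 3; t_c = 0
T = 2·3 = 6

t_a=3 t_c=0 v_peak=3/4 T=6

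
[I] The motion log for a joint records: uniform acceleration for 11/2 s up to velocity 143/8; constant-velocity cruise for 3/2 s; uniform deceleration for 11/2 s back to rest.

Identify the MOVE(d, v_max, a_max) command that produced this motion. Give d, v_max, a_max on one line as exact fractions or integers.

d=1001/8 v_max=143/8 a_max=13/4

a_max = (143/8)/(11/2) = 13/4
d_a = ½·143/8·11/2 = 1573/32; d_c = 143/8·3/2 = 429/16
d = 2·1573/32 + 429/16 = 1001/8
t_c = 3/2 > 0 so v_max = 143/8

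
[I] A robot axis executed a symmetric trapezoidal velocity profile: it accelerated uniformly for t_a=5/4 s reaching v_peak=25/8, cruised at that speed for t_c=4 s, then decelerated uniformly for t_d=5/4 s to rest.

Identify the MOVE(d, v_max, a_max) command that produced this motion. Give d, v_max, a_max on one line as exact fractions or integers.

d=525/32 v_max=25/8 a_max=5/2

a_max = (25/8)/(5/4) = 5/2
d_a = ½·25/8·5/4 = 125/64; d_c = 25/8·4 = 25/2
d = 2·125/64 + 25/2 = 525/32
t_c = 4 > 0 → v_max = v_peak = 25/8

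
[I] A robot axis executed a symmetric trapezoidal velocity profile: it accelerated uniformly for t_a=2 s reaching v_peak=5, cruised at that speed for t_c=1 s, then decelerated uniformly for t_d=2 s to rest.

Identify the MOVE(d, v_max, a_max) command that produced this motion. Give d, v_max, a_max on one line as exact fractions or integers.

a_max = 5/2
d_a = ½·5·2 = 5; d_c = 5·1 = 5
d = 2·5 + 5 = 15
t_c = 1 > 0 ⇒ limit active, v_max = 5

d=15 v_max=5 a_max=5/2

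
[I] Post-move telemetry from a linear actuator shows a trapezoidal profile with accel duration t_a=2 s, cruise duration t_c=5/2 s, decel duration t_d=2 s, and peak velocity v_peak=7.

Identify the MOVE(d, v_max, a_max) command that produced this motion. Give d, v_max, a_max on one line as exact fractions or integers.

a_max = 7/2
d_a = ½·7·2 = 7; d_c = 7·5/2 = 35/2
d = 2·7 + 35/2 = 63/2
t_c = 5/2 > 0 ⇒ limit active, v_max = 7

d=63/2 v_max=7 a_max=7/2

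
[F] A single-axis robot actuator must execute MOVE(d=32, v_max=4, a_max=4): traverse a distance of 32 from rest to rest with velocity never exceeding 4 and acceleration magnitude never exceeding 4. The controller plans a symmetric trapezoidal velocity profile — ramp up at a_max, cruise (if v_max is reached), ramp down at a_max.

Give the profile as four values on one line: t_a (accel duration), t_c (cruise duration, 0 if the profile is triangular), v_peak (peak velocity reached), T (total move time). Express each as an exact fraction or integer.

v_max²/a_max = 4²/4 = 4
32 ≥ 4 ⇒ cruise phase
t_a = 4/4 = 1; v_peak = 4
d_cruise = 32 − 4 = 28; t_c = 28/4 = 7
T = 2·1 + 7 = 9

t_a=1 t_c=7 v_peak=4 T=9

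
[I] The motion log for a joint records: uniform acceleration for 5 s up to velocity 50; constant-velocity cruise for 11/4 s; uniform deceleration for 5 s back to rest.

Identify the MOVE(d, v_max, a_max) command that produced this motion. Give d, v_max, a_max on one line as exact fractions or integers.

d=775/2 v_max=50 a_max=10

a_max = 50/5 = 10
d_a = ½·50·5 = 125; d_c = 50·11/4 = 275/2
d = 2·125 + 275/2 = 775/2
t_c = 11/4 > 0 → v_max = v_peak = 50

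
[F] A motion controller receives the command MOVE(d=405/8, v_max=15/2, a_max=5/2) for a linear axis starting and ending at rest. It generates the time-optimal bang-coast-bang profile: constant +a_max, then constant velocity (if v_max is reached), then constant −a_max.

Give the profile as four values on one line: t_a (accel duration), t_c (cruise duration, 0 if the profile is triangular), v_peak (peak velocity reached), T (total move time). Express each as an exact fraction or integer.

v_max²/a_max = (15/2)²/(5/2) = 45/2
405/8 ≥ 45/2 → trapezoidal
t_a = (15/2)/(5/2) = 3; v_peak = 15/2
d_cruise = 405/8 − 45/2 = 225/8; t_c = (225/8)/(15/2) = 15/4
T = 2·3 + 15/4 = 39/4

t_a=3 t_c=15/4 v_peak=15/2 T=39/4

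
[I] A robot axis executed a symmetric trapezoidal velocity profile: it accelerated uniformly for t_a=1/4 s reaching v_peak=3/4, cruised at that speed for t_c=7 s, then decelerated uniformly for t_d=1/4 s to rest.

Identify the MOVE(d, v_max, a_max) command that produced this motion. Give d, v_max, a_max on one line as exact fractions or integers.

d=87/16 v_max=3/4 a_max=3

a_max = (3/4)/(1/4) = 3
d_a = ½·3/4·1/4 = 3/32; d_c = 3/4·7 = 21/4
d = 2·3/32 + 21/4 = 87/16
t_c = 7 > 0 → v_max = v_peak = 3/4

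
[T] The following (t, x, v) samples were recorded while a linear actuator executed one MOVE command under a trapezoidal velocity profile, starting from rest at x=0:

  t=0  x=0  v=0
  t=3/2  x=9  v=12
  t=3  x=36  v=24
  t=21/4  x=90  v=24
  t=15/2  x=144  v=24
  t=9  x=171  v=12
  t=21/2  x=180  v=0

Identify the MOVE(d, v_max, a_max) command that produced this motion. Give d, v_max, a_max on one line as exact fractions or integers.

d=180 v_max=24 a_max=8

final state: t=21/2, x=180, v=0 → d = 180
a_max = (12−0)/(3/2−0) = 8
max v = 24 over t∈[3,15/2] → v_max = 24
check: 24·(3+9/2) = 180 ✓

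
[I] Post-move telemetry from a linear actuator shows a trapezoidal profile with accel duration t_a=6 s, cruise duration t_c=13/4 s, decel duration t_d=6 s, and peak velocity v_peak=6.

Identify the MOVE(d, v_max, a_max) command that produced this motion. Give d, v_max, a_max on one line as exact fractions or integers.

a_max = 6/6 = 1
d_a = ½·6·6 = 18; d_c = 6·13/4 = 39/2
d = 2·18 + 39/2 = 111/2
t_c = 13/4 > 0 so v_max = 6

d=111/2 v_max=6 a_max=1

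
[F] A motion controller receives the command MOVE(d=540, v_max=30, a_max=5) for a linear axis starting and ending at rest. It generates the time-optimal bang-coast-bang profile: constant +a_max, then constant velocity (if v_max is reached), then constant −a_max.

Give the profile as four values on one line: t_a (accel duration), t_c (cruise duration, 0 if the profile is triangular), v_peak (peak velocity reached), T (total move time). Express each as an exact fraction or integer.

t_a=6 t_c=12 v_peak=30 T=24

(v_max)²/a_max = 30²/5 = 180
540 ≥ 180 ⇒ cruise phase
t_a = 30/5 = 6; v_peak = 30
d_cruise = 540 − 180 = 360; t_c = 360/30 = 12
T = 2·6 + 12 = 24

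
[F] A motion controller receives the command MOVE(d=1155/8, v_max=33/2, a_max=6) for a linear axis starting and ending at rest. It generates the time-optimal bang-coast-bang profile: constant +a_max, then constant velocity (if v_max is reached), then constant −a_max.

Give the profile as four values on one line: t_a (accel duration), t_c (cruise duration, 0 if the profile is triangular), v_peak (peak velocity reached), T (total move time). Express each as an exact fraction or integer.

v_max²/a_max = (33/2)²/6 = 363/8
1155/8 ≥ 363/8 → trapezoidal
t_a = (33/2)/6 = 11/4; v_peak = 33/2
d_cruise = 1155/8 − 363/8 = 99; t_c = 99/(33/2) = 6
T = 2·11/4 + 6 = 23/2

t_a=11/4 t_c=6 v_peak=33/2 T=23/2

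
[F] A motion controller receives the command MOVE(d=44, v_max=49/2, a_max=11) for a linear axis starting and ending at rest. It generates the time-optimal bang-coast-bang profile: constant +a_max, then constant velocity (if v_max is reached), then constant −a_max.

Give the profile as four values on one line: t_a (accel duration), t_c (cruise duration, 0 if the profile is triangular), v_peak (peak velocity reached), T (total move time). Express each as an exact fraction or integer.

(v_max)²/a_max = (49/2)²/11 = 2401/44
44 < 2401/44 → triangular
v_peak = √(44·11) = √484 = 22
t_a = 22/11 = 2; t_c = 0
T = 2·2 = 4

t_a=2 t_c=0 v_peak=22 T=4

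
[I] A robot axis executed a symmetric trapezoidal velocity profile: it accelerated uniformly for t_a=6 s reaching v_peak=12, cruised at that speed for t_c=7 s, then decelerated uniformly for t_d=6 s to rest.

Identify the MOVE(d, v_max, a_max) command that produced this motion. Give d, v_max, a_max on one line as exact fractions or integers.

d=156 v_max=12 a_max=2

a_max = 12/6 = 2
d_a = ½·12·6 = 36; d_c = 12·7 = 84
d = 2·36 + 84 = 156
t_c = 7 > 0 so v_max = 12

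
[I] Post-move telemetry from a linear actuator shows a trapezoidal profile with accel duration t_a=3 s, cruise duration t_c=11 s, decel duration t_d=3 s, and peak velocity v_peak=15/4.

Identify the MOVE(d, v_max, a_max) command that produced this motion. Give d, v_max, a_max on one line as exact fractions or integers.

d=105/2 v_max=15/4 a_max=5/4

a_max = (15/4)/3 = 5/4
d_a = ½·15/4·3 = 45/8; d_c = 15/4·11 = 165/4
d = 2·45/8 + 165/4 = 105/2
t_c = 11 > 0 so v_max = 15/4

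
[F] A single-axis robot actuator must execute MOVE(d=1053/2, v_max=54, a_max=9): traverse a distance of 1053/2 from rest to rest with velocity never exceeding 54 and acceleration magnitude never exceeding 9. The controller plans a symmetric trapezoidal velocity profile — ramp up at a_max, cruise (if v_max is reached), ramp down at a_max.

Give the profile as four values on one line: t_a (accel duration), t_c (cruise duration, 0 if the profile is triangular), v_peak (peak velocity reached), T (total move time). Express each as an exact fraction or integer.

t_a=6 t_c=15/4 v_peak=54 T=63/4

vₘ²/aₘ = 54²/9 = 324
1053/2 ≥ 324 so v_max reached
t_a = 54/9 = 6; v_peak = 54
d_cruise = 1053/2 − 324 = 405/2; t_c = (405/2)/54 = 15/4
T = 2·6 + 15/4 = 63/4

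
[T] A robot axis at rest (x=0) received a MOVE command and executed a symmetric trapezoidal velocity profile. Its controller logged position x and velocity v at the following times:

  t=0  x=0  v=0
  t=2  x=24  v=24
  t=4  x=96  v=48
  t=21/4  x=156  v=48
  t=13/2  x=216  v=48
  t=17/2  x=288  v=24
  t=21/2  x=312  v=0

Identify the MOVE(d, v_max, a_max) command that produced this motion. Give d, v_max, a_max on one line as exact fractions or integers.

final state: t=21/2, x=312, v=0 → d = 312
a_max = (24−0)/(2−0) = 12
max v = 48 over t∈[4,13/2] → v_max = 48
check: 48·(4+5/2) = 312 ✓

d=312 v_max=48 a_max=12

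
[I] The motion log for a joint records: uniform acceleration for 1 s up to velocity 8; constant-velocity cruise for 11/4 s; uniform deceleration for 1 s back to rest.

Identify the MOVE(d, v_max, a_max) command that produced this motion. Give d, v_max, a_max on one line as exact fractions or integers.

d=30 v_max=8 a_max=8

a_max = 8/1 = 8
d_a = ½·8·1 = 4; d_c = 8·11/4 = 22
d = 2·4 + 22 = 30
t_c = 11/4 > 0 so v_max = 8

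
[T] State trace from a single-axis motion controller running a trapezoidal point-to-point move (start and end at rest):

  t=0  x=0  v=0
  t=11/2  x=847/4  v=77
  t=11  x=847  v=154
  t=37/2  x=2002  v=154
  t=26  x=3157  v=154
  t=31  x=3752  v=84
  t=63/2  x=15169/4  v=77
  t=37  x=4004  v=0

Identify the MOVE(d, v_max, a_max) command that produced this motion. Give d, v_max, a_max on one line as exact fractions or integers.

d=4004 v_max=154 a_max=14

final state: t=37, x=4004, v=0 → d = 4004
a_max = (77−0)/(11/2−0) = 14
max v = 154 over t∈[11,26] → v_max = 154
check: 154·(11+15) = 4004 ✓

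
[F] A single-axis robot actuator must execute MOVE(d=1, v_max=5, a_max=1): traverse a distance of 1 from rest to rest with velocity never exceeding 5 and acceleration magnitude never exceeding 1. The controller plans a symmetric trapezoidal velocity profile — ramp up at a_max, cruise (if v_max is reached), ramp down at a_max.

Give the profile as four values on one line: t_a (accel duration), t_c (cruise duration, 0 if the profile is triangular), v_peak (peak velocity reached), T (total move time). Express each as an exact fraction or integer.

t_a=1 t_c=0 v_peak=1 T=2

(v_max)²/a_max = 5²/1 = 25
1 < 25 so t_c = 0
v_peak = √(1·1) = √1 = 1
t_a = 1/1 = 1; t_c = 0
T = 2·1 = 2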